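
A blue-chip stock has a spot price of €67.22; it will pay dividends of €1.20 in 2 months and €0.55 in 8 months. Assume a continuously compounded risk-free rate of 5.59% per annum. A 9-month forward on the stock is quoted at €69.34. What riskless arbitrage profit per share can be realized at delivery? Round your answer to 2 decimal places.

€1.03 per share

PV(dividends) I = 1.20·e^(−0.0559·2/12) + 0.55·e^(−0.0559·8/12) = 1.7188
Fair forward F* = (S − I)·e^(rT) = (67.22 − 1.7188)·e^0.041925 = 65.5012 × 1.042816 = 68.3057
Market €69.34 > fair 68.3057: forward overpriced → cash-and-carry (borrow at r, buy the stock and collect the dividends, short the forward).
Profit at T = |F_mkt − F*| = |69.34 − 68.3057| = €1.03 per share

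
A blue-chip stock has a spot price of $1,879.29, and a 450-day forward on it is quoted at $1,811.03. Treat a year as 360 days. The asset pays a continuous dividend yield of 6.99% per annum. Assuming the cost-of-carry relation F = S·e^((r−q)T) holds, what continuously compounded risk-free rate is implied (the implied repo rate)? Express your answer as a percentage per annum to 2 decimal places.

4.03%

From F = S·e^((r−q)T): (r − q) = ln(F/S)/T
ln(1811.03/1879.29) = ln(0.963678) = -0.036998
(r − q) = -0.036998 / (450/360) = -0.029598
r = ln(F/S)/T + q = -0.029598 + 0.0699 = 0.040302
r = 4.03%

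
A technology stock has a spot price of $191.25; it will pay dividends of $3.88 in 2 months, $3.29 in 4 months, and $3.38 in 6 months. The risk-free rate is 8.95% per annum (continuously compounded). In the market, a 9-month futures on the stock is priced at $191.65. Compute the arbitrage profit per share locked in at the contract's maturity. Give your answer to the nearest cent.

$1.92 per share

PV(dividends) I = 3.88·e^(−0.0895·2/12) + 3.29·e^(−0.0895·4/12) + 3.38·e^(−0.0895·6/12) = 10.2479
Fair futures F* = (S − I)·e^(rT) = (191.25 − 10.2479)·e^0.067125 = 181.0021 × 1.069429 = 193.5689
Market $191.65 < fair 193.5689: forward underpriced → reverse cash-and-carry (short the stock, invest proceeds at r, pay the dividends, go long the forward).
Profit at T = |F_mkt − F*| = |191.65 − 193.5689| = $1.92 per share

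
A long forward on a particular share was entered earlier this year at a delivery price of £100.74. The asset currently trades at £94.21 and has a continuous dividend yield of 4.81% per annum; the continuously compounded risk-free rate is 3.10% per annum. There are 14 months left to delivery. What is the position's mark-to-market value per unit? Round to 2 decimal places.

Current fair forward for the remaining 14 months: F = S·e^((r − q)·T), (r − q) = 0.0310 − 0.0481 = -0.0171
F = 94.21 · e^(-0.0171 × 14/12) = 94.21 × 0.980248 = 92.3492
Value of long forward = (F − K)·e^(−rT) = (92.3492 − 100.74) · e^(−0.0310·14/12)
= -8.3908 × 0.964480 = -8.09

-£8.09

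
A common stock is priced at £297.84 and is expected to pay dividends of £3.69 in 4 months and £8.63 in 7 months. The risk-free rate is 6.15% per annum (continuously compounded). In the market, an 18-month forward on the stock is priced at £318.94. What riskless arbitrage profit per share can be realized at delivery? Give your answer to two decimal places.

£5.41 per share

PV(dividends) I = 3.69·e^(−0.0615·4/12) + 8.63·e^(−0.0615·7/12) = 11.9410
Fair forward F* = (S − I)·e^(rT) = (297.84 − 11.9410)·e^0.092250 = 285.8990 × 1.096639 = 313.5280
Market £318.94 > fair 313.5280: forward overpriced → cash-and-carry (borrow at r, buy the stock and collect the dividends, short the forward).
Profit at T = |F_mkt − F*| = |318.94 − 313.5280| = £5.41 per share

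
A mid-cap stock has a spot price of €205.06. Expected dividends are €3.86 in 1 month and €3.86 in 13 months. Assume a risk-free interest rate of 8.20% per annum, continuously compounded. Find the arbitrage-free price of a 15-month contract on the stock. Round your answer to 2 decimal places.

€219.03

PV(dividends) I = 3.86·e^(−0.0820·1/12) + 3.86·e^(−0.0820·13/12)
I = 3.8337 + 3.5319 = 7.3656
F = (S − I)·e^(rT) = (205.06 − 7.3656) · e^(0.0820·15/12)
= 197.6944 · e^0.102500 = 197.6944 × 1.107937 = €219.03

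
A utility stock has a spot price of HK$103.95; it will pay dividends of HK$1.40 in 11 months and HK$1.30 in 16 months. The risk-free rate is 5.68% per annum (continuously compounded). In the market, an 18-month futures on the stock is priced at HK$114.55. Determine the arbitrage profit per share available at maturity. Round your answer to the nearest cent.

PV(dividends) I = 1.40·e^(−0.0568·11/12) + 1.30·e^(−0.0568·16/12) = 2.5342
Fair futures F* = (S − I)·e^(rT) = (103.95 − 2.5342)·e^0.085200 = 101.4158 × 1.088935 = 110.4352
Market HK$114.55 > fair 110.4352: forward overpriced → cash-and-carry (borrow at r, buy the stock and collect the dividends, short the forward).
Profit at T = |F_mkt − F*| = |114.55 − 110.4352| = HK$4.11 per share

HK$4.11 per share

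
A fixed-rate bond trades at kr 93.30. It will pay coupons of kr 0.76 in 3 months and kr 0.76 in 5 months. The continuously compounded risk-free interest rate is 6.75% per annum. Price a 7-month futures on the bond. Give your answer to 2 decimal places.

kr 95.50

PV(coupons) I = 0.76·e^(−0.0675·3/12) + 0.76·e^(−0.0675·5/12)
I = 0.7473 + 0.7389 = 1.4862
F = (S − I)·e^(rT) = (93.30 − 1.4862) · e^(0.0675·7/12)
= 91.8138 · e^0.039375 = 91.8138 × 1.040160 = kr 95.50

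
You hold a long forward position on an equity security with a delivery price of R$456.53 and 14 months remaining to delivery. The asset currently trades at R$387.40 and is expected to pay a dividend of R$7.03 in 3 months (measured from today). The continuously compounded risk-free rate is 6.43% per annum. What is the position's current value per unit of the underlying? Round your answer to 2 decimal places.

-R$43.05

PV(remaining dividends) I = 7.03·e^(−0.0643·3/12) = 6.9179
Current forward F = (S − I)·e^(rT) = (387.40 − 6.9179)·e^(0.0643·14/12) = 380.4821 × 1.077902 = 410.1224
Value (long) = (F − K)·e^(−rT) = (410.1224 − 456.53) × 0.927728 = -43.0536
Value = -R$43.05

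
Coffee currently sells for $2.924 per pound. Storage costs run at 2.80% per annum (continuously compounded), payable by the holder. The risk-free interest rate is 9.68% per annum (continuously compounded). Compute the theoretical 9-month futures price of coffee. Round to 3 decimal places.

$3.211 per pound

Net carry = r + u − y = 0.0968 + 0.0280 − 0.0000 = 0.1248
F = S·e^((r+u−y)T) = 2.924 · e^(0.1248 × 9/12) = 2.924 · e^0.093600
= 2.924 × 1.098120 = $3.211 per pound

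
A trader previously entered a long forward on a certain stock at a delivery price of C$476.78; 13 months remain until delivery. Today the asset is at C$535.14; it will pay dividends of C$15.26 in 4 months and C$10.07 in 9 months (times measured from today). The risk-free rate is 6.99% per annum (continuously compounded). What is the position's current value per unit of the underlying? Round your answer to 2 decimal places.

PV(remaining dividends) I = 15.26·e^(−0.0699·4/12) + 10.07·e^(−0.0699·9/12) = 24.4642
Current forward F = (S − I)·e^(rT) = (535.14 − 24.4642)·e^(0.0699·13/12) = 510.6758 × 1.078666 = 550.8486
Value (long) = (F − K)·e^(−rT) = (550.8486 − 476.78) × 0.927071 = 68.6669
Value = C$68.67

C$68.67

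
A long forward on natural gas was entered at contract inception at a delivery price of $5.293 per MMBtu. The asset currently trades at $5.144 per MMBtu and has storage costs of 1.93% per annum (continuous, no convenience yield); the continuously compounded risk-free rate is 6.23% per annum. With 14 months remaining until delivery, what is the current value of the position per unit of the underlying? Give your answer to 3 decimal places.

$0.339 per MMBtu

Current fair forward for the remaining 14 months: F = S·e^((r + u)·T), (r + u) = 0.0623 + 0.0193 = 0.0816
F = 5.144 · e^(0.0816 × 14/12) = 5.144 × 1.099879 = 5.6578
Value of long forward = (F − K)·e^(−rT) = (5.6578 − 5.293) · e^(−0.0623·14/12)
= 0.3648 × 0.929895 = 0.339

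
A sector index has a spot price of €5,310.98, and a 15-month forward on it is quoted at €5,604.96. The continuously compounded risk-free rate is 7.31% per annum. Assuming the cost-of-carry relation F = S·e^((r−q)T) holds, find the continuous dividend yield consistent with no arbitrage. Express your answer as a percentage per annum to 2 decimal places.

3.00%

From F = S·e^((r−q)T): (r − q) = ln(F/S)/T
ln(5604.96/5310.98) = ln(1.055353) = 0.053875
(r − q) = 0.053875 / (15/12) = 0.043100
q = r − ln(F/S)/T = 0.0731 − 0.043100 = 0.030000
q = 3.00%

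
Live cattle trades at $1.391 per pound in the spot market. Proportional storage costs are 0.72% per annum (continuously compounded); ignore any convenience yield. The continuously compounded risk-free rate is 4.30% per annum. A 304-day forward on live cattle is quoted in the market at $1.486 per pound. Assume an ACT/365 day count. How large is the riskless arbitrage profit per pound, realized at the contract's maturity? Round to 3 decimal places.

Fair forward: F* = S·e^(carry·T), with carry = (r + u) = 0.0430 + 0.0072 = 0.0502
F* = 1.391 · e^(0.0502 × 304/365) = 1.391 · e^0.041810 = 1.391 × 1.042696 = $1.4504
Market $1.486 > fair $1.4504: forward overpriced → cash-and-carry (buy spot, short the forward).
At maturity, profit = |F_mkt − F*| = |1.486 − 1.4504| = $0.036 per pound

$0.036 per pound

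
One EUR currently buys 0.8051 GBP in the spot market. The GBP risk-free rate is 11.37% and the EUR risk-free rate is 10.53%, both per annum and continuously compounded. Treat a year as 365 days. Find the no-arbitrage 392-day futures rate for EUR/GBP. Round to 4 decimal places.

0.8124

F = S·e^((r_GBP − r_EUR)T) = 0.8051 · e^((0.1137 − 0.1053) × 392/365)
= 0.8051 · e^0.009021 = 0.8051 × 1.009062
F = 0.8124 GBP per EUR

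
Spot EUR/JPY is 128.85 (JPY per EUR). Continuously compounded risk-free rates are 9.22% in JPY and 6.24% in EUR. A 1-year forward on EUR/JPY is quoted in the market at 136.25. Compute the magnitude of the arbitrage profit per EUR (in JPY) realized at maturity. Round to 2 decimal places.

3.50 per EUR (in JPY)

Fair forward: F* = S·e^(carry·T), with carry = (r_JPY − r_EUR) = 0.0922 − 0.0624 = 0.0298
F* = 128.85 · e^(0.0298 × 1) = 128.85 · e^0.029800 = 128.85 × 1.030248 = 132.7475
Market 136.25 > fair 132.7475: forward overpriced → cash-and-carry (buy spot, short the forward).
At maturity, profit = |F_mkt − F*| = |136.25 − 132.7475| = 3.50 per EUR (in JPY)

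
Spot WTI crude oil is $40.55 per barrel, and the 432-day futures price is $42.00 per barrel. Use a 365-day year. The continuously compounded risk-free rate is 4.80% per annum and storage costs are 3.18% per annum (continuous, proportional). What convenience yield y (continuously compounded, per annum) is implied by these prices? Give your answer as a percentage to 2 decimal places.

5.01%

F = S·e^((r+u−y)T) ⇒ (r+u−y) = ln(F/S)/T
ln(42.00/40.55) = 0.035134; /T ⇒ 0.029685
y = r + u − ln(F/S)/T = 0.0480 + 0.0318 − 0.029685 = 0.050115
y = 5.01%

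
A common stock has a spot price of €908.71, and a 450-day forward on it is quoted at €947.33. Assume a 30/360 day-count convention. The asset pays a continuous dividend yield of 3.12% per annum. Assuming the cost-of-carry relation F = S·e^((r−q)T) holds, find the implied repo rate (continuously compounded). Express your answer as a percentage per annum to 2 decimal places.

6.45%

From F = S·e^((r−q)T): (r − q) = ln(F/S)/T
ln(947.33/908.71) = ln(1.042500) = 0.041622
(r − q) = 0.041622 / (450/360) = 0.033298
r = ln(F/S)/T + q = 0.033298 + 0.0312 = 0.064498
r = 6.45%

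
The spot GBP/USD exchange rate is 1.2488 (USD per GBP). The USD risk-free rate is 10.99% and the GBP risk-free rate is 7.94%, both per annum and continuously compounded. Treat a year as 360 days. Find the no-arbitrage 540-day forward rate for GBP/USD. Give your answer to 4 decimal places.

F = S·e^((r_USD − r_GBP)T) = 1.2488 · e^((0.1099 − 0.0794) × 540/360)
= 1.2488 · e^0.045750 = 1.2488 × 1.046813
F = 1.3073 USD per GBP

1.3073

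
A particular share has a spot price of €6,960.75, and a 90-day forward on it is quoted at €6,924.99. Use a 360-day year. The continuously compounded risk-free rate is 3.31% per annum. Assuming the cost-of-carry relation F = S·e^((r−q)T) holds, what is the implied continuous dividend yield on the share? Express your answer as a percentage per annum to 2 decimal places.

5.37%

From F = S·e^((r−q)T): (r − q) = ln(F/S)/T
ln(6924.99/6960.75) = ln(0.994863) = -0.005150
(r − q) = -0.005150 / (90/360) = -0.020600
q = r − ln(F/S)/T = 0.0331 + 0.020600 = 0.053700
q = 5.37%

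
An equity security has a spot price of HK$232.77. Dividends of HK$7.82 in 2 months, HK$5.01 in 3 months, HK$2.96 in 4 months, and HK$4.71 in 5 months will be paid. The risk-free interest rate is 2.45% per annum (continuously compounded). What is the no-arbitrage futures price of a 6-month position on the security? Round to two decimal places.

HK$215.02

PV(dividends) I = 7.82·e^(−0.0245·2/12) + 5.01·e^(−0.0245·3/12) + 2.96·e^(−0.0245·4/12) + 4.71·e^(−0.0245·5/12)
I = 7.7881 + 4.9794 + 2.9359 + 4.6622 = 20.3656
F = (S − I)·e^(rT) = (232.77 − 20.3656) · e^(0.0245·6/12)
= 212.4044 · e^0.012250 = 212.4044 × 1.012325 = HK$215.02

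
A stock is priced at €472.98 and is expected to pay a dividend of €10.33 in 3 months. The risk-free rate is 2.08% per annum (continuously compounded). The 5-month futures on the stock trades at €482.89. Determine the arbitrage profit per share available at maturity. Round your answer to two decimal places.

€16.16 per share

PV(dividends) I = 10.33·e^(−0.0208·3/12) = 10.2764
Fair futures F* = (S − I)·e^(rT) = (472.98 − 10.2764)·e^0.008667 = 462.7036 × 1.008705 = 466.7314
Market €482.89 > fair 466.7314: forward overpriced → cash-and-carry (borrow at r, buy the stock and collect the dividends, short the forward).
Profit at T = |F_mkt − F*| = |482.89 − 466.7314| = €16.16 per share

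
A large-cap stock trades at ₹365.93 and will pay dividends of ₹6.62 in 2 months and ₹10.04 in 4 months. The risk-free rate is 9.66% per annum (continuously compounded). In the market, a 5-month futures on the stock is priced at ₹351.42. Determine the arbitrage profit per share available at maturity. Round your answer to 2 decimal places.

₹12.64 per share

PV(dividends) I = 6.62·e^(−0.0966·2/12) + 10.04·e^(−0.0966·4/12) = 16.2361
Fair futures F* = (S − I)·e^(rT) = (365.93 − 16.2361)·e^0.040250 = 349.6939 × 1.041071 = 364.0562
Market ₹351.42 < fair 364.0562: forward underpriced → reverse cash-and-carry (short the stock, invest proceeds at r, pay the dividends, go long the forward).
Profit at T = |F_mkt − F*| = |351.42 − 364.0562| = ₹12.64 per share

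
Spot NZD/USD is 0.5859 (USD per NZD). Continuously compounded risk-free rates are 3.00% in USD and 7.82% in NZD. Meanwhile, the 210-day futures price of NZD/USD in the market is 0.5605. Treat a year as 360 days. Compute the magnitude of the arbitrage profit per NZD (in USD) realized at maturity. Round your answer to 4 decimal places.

0.0092 per NZD (in USD)

Fair futures: F* = S·e^(carry·T), with carry = (r_USD − r_NZD) = 0.0300 − 0.0782 = -0.0482
F* = 0.5859 · e^(-0.0482 × 210/360) = 0.5859 · e^-0.028117 = 0.5859 × 0.972275 = 0.5697
Market 0.5605 < fair 0.5697: forward underpriced → reverse cash-and-carry (short spot, go long the forward).
At maturity, profit = |F_mkt − F*| = |0.5605 − 0.5697| = 0.0092 per NZD (in USD)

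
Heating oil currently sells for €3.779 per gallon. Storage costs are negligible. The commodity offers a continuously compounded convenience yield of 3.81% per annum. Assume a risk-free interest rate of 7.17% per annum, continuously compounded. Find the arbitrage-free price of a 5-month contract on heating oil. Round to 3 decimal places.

€3.832 per gallon

Net carry = r + u − y = 0.0717 + 0.0000 − 0.0381 = 0.0336
F = S·e^((r+u−y)T) = 3.779 · e^(0.0336 × 5/12) = 3.779 · e^0.014000
= 3.779 × 1.014098 = €3.832 per gallon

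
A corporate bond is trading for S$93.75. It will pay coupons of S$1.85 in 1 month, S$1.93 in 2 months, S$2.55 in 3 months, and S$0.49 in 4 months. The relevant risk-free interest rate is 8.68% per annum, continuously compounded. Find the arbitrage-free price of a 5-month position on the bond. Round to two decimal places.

S$90.25

PV(coupons) I = 1.85·e^(−0.0868·1/12) + 1.93·e^(−0.0868·2/12) + 2.55·e^(−0.0868·3/12) + 0.49·e^(−0.0868·4/12)
I = 1.8367 + 1.9023 + 2.4953 + 0.4760 = 6.7103
F = (S − I)·e^(rT) = (93.75 − 6.7103) · e^(0.0868·5/12)
= 87.0397 · e^0.036167 = 87.0397 × 1.036829 = S$90.25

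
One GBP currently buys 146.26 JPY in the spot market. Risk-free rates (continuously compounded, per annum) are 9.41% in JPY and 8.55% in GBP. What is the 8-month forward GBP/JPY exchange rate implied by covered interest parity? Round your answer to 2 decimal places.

F = S·e^((r_JPY − r_GBP)T) = 146.26 · e^((0.0941 − 0.0855) × 8/12)
= 146.26 · e^0.005733 = 146.26 × 1.005749
F = 147.10 JPY per GBP

147.10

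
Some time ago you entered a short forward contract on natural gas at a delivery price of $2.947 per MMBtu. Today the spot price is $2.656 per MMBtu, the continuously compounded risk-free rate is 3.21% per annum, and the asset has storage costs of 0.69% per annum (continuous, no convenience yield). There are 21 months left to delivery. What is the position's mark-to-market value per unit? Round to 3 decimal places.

Current fair forward for the remaining 21 months: F = S·e^((r + u)·T), (r + u) = 0.0321 + 0.0069 = 0.0390
F = 2.656 · e^(0.0390 × 21/12) = 2.656 × 1.070633 = 2.8436
Value of long forward = (F − K)·e^(−rT) = (2.8436 − 2.947) · e^(−0.0321·21/12)
= -0.1034 × 0.945374 = -0.098
Short position value = −(long value) = $0.098

$0.098 per MMBtu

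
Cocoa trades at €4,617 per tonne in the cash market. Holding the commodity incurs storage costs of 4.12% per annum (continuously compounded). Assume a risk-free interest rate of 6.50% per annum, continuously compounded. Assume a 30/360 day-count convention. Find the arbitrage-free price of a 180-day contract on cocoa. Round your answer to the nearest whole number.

€4,869 per tonne

Net carry = r + u − y = 0.0650 + 0.0412 − 0.0000 = 0.1062
F = S·e^((r+u−y)T) = 4617 · e^(0.1062 × 180/360) = 4617 · e^0.053100
= 4617 × 1.054535 = €4,869 per tonne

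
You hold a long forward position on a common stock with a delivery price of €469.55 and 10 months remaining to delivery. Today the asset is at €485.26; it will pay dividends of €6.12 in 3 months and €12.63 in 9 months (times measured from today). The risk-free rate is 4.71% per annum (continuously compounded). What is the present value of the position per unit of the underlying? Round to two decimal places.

€15.54

PV(remaining dividends) I = 6.12·e^(−0.0471·3/12) + 12.63·e^(−0.0471·9/12) = 18.2400
Current forward F = (S − I)·e^(rT) = (485.26 − 18.2400)·e^(0.0471·10/12) = 467.0200 × 1.040030 = 485.7148
Value (long) = (F − K)·e^(−rT) = (485.7148 − 469.55) × 0.961510 = 15.5426
Value = €15.54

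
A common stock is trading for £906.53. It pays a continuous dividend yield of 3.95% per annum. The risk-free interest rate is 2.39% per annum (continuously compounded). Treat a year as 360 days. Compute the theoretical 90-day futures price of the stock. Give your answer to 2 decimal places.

£903.00

F = S·e^((r − q)T) = 906.53 · e^((0.0239 − 0.0395) × 90/360)
= 906.53 · e^-0.003900 = 906.53 × 0.996108
F = £903.00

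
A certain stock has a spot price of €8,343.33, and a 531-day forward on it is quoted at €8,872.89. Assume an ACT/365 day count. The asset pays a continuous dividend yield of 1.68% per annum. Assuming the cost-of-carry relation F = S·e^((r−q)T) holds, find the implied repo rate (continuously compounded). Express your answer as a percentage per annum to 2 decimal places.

From F = S·e^((r−q)T): (r − q) = ln(F/S)/T
ln(8872.89/8343.33) = ln(1.063471) = 0.061538
(r − q) = 0.061538 / (531/365) = 0.042300
r = ln(F/S)/T + q = 0.042300 + 0.0168 = 0.059100
r = 5.91%

5.91%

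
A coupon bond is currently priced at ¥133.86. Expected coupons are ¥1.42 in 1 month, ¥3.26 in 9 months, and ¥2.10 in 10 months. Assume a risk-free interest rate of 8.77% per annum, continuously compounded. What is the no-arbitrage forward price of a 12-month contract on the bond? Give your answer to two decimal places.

PV(coupons) I = 1.42·e^(−0.0877·1/12) + 3.26·e^(−0.0877·9/12) + 2.10·e^(−0.0877·10/12)
I = 1.4097 + 3.0525 + 1.9520 = 6.4142
F = (S − I)·e^(rT) = (133.86 − 6.4142) · e^(0.0877·12/12)
= 127.4458 · e^0.087700 = 127.4458 × 1.091661 = ¥139.13

¥139.13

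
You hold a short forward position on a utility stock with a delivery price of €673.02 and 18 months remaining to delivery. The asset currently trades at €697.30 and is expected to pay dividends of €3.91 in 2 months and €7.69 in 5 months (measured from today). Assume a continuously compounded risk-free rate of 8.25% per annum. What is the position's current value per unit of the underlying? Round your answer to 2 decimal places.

-€91.33

PV(remaining dividends) I = 3.91·e^(−0.0825·2/12) + 7.69·e^(−0.0825·5/12) = 11.2868
Current forward F = (S − I)·e^(rT) = (697.30 − 11.2868)·e^(0.0825·18/12) = 686.0132 × 1.131733 = 776.3838
Value (long) = (F − K)·e^(−rT) = (776.3838 − 673.02) × 0.883601 = 91.3324
Short position value = −(long value) = -€91.33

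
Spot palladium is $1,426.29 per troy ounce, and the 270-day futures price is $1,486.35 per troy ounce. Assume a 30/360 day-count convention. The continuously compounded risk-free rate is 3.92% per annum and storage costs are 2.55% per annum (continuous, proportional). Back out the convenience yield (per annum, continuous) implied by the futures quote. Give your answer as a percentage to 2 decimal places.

F = S·e^((r+u−y)T) ⇒ (r+u−y) = ln(F/S)/T
ln(1486.35/1426.29) = 0.041247; /T ⇒ 0.054996
y = r + u − ln(F/S)/T = 0.0392 + 0.0255 − 0.054996 = 0.009704
y = 0.97%

0.97%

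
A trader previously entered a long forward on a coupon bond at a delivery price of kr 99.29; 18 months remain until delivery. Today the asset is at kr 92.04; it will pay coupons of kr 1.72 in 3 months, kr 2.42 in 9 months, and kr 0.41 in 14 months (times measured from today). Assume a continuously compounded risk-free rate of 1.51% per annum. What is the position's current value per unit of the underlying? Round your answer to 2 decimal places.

PV(remaining coupons) I = 1.72·e^(−0.0151·3/12) + 2.42·e^(−0.0151·9/12) + 0.41·e^(−0.0151·14/12) = 4.5091
Current forward F = (S − I)·e^(rT) = (92.04 − 4.5091)·e^(0.0151·18/12) = 87.5309 × 1.022908 = 89.5361
Value (long) = (F − K)·e^(−rT) = (89.5361 − 99.29) × 0.977605 = -9.5355
Value = -kr 9.54

-kr 9.54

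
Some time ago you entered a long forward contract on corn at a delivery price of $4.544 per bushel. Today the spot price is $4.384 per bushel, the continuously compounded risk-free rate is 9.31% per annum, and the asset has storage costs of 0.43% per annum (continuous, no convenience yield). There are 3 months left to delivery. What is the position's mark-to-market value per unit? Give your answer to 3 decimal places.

-$0.051 per bushel

Current fair forward for the remaining 3 months: F = S·e^((r + u)·T), (r + u) = 0.0931 + 0.0043 = 0.0974
F = 4.384 · e^(0.0974 × 3/12) = 4.384 × 1.024649 = 4.4921
Value of long forward = (F − K)·e^(−rT) = (4.4921 − 4.544) · e^(−0.0931·3/12)
= -0.0519 × 0.976994 = -0.051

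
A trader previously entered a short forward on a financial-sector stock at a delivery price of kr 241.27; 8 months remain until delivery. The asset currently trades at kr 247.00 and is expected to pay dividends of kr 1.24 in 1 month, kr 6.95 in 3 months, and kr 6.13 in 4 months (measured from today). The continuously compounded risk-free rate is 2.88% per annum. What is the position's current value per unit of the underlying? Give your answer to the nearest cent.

kr 3.89

PV(remaining dividends) I = 1.24·e^(−0.0288·1/12) + 6.95·e^(−0.0288·3/12) + 6.13·e^(−0.0288·4/12) = 14.2086
Current forward F = (S − I)·e^(rT) = (247.00 − 14.2086)·e^(0.0288·8/12) = 232.7914 × 1.019386 = 237.3043
Value (long) = (F − K)·e^(−rT) = (237.3043 − 241.27) × 0.980983 = -3.8903
Short position value = −(long value) = kr 3.89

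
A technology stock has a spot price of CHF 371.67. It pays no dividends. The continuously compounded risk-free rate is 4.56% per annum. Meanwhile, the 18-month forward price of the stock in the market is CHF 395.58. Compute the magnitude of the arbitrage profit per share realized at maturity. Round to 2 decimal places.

Fair forward: F* = S·e^(carry·T), with carry = r = 0.0456
F* = 371.67 · e^(0.0456 × 18/12) = 371.67 · e^0.068400 = 371.67 × 1.070794 = CHF 397.9820
Market CHF 395.58 < fair CHF 397.9820: forward underpriced → reverse cash-and-carry (short spot, go long the forward).
At maturity, profit = |F_mkt − F*| = |395.58 − 397.9820| = CHF 2.40 per share

CHF 2.40 per share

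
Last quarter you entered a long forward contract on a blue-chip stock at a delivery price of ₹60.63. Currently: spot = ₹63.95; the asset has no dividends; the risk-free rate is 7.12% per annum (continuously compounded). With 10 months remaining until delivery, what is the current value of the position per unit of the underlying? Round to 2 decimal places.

₹6.81

Current fair forward for the remaining 10 months: F = S·e^(r·T), r = 0.0712
F = 63.95 · e^(0.0712 × 10/12) = 63.95 × 1.061129 = 67.8592
Value of long forward = (F − K)·e^(−rT) = (67.8592 − 60.63) · e^(−0.0712·10/12)
= 7.2292 × 0.942393 = 6.81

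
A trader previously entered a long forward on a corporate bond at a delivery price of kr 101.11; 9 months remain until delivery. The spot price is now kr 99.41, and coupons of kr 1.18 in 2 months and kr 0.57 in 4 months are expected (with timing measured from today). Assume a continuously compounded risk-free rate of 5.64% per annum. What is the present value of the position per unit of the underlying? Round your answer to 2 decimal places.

PV(remaining coupons) I = 1.18·e^(−0.0564·2/12) + 0.57·e^(−0.0564·4/12) = 1.7283
Current forward F = (S − I)·e^(rT) = (99.41 − 1.7283)·e^(0.0564·9/12) = 97.6817 × 1.043207 = 101.9022
Value (long) = (F − K)·e^(−rT) = (101.9022 − 101.11) × 0.958582 = 0.7594
Value = kr 0.76

kr 0.76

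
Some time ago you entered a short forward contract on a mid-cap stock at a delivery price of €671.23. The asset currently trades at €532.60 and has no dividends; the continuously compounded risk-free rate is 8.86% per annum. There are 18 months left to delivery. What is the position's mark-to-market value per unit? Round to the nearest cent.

Current fair forward for the remaining 18 months: F = S·e^(r·T), r = 0.0886
F = 532.60 · e^(0.0886 × 18/12) = 532.60 × 1.142136 = 608.3016
Value of long forward = (F − K)·e^(−rT) = (608.3016 − 671.23) · e^(−0.0886·18/12)
= -62.9284 × 0.875553 = -55.10
Short position value = −(long value) = €55.10

€55.10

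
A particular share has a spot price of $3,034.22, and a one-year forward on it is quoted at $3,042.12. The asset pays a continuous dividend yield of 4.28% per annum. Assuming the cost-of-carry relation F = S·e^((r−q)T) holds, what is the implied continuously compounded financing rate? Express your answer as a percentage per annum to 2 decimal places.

4.54%

From F = S·e^((r−q)T): (r − q) = ln(F/S)/T
ln(3042.12/3034.22) = ln(1.002604) = 0.002601
(r − q) = 0.002601 / (12/12) = 0.002601
r = ln(F/S)/T + q = 0.002601 + 0.0428 = 0.045401
r = 4.54%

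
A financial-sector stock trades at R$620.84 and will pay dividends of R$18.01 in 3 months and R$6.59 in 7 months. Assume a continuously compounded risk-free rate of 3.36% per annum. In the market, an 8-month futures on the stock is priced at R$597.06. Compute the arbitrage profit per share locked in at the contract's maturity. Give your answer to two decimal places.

PV(dividends) I = 18.01·e^(−0.0336·3/12) + 6.59·e^(−0.0336·7/12) = 24.3214
Fair futures F* = (S − I)·e^(rT) = (620.84 − 24.3214)·e^0.022400 = 596.5186 × 1.022653 = 610.0315
Market R$597.06 < fair 610.0315: forward underpriced → reverse cash-and-carry (short the stock, invest proceeds at r, pay the dividends, go long the forward).
Profit at T = |F_mkt − F*| = |597.06 − 610.0315| = R$12.97 per share

R$12.97 per share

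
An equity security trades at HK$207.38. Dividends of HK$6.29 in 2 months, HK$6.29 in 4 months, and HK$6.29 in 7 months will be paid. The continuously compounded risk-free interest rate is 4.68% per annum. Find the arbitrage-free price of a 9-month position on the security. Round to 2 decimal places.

HK$195.57

PV(dividends) I = 6.29·e^(−0.0468·2/12) + 6.29·e^(−0.0468·4/12) + 6.29·e^(−0.0468·7/12)
I = 6.2411 + 6.1926 + 6.1206 = 18.5543
F = (S − I)·e^(rT) = (207.38 − 18.5543) · e^(0.0468·9/12)
= 188.8257 · e^0.035100 = 188.8257 × 1.035723 = HK$195.57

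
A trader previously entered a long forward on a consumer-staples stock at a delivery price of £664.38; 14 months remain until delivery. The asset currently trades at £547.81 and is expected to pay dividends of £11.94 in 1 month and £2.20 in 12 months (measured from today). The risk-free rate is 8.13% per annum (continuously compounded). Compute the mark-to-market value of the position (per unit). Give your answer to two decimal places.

-£70.34

PV(remaining dividends) I = 11.94·e^(−0.0813·1/12) + 2.20·e^(−0.0813·12/12) = 13.8876
Current forward F = (S − I)·e^(rT) = (547.81 − 13.8876)·e^(0.0813·14/12) = 533.9224 × 1.099494 = 587.0445
Value (long) = (F − K)·e^(−rT) = (587.0445 − 664.38) × 0.909509 = -70.3373
Value = -£70.34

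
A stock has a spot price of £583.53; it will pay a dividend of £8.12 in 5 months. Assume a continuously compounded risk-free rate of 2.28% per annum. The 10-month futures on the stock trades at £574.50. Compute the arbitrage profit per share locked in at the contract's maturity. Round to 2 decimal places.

PV(dividends) I = 8.12·e^(−0.0228·5/12) = 8.0432
Fair futures F* = (S − I)·e^(rT) = (583.53 − 8.0432)·e^0.019000 = 575.4868 × 1.019182 = 586.5258
Market £574.50 < fair 586.5258: forward underpriced → reverse cash-and-carry (short the stock, invest proceeds at r, pay the dividends, go long the forward).
Profit at T = |F_mkt − F*| = |574.50 − 586.5258| = £12.03 per share

£12.03 per share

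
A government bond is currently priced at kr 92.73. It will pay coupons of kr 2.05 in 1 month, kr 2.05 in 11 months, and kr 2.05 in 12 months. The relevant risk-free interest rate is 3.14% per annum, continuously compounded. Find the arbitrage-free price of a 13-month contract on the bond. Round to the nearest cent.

PV(coupons) I = 2.05·e^(−0.0314·1/12) + 2.05·e^(−0.0314·11/12) + 2.05·e^(−0.0314·12/12)
I = 2.0446 + 1.9918 + 1.9866 = 6.0230
F = (S − I)·e^(rT) = (92.73 − 6.0230) · e^(0.0314·13/12)
= 86.7070 · e^0.034017 = 86.7070 × 1.034602 = kr 89.71

kr 89.71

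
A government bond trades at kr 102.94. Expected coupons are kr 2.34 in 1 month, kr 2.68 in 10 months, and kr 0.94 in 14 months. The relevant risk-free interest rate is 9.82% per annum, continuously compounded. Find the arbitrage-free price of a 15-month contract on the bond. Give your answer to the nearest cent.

kr 110.02

PV(coupons) I = 2.34·e^(−0.0982·1/12) + 2.68·e^(−0.0982·10/12) + 0.94·e^(−0.0982·14/12)
I = 2.3209 + 2.4694 + 0.8382 = 5.6285
F = (S − I)·e^(rT) = (102.94 − 5.6285) · e^(0.0982·15/12)
= 97.3115 · e^0.122750 = 97.3115 × 1.130602 = kr 110.02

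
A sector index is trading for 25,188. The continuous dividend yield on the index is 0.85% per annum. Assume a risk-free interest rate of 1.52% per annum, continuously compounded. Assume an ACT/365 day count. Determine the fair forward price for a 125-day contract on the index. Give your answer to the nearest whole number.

F = S·e^((r − q)T) = 25188 · e^((0.0152 − 0.0085) × 125/365)
= 25188 · e^0.002295 = 25188 × 1.002298
F = 25,246

25,246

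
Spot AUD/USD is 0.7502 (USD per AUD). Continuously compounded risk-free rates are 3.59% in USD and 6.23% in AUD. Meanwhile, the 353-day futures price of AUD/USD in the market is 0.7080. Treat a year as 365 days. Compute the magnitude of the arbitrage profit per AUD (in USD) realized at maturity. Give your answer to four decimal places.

0.0233 per AUD (in USD)

Fair futures: F* = S·e^(carry·T), with carry = (r_USD − r_AUD) = 0.0359 − 0.0623 = -0.0264
F* = 0.7502 · e^(-0.0264 × 353/365) = 0.7502 · e^-0.025532 = 0.7502 × 0.974791 = 0.7313
Market 0.7080 < fair 0.7313: forward underpriced → reverse cash-and-carry (short spot, go long the forward).
At maturity, profit = |F_mkt − F*| = |0.7080 − 0.7313| = 0.0233 per AUD (in USD)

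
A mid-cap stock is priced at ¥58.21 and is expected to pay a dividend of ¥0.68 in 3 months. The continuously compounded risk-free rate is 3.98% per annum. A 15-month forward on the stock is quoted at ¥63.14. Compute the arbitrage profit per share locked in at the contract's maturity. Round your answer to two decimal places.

¥2.67 per share

PV(dividends) I = 0.68·e^(−0.0398·3/12) = 0.6733
Fair forward F* = (S − I)·e^(rT) = (58.21 − 0.6733)·e^0.049750 = 57.5367 × 1.051008 = 60.4715
Market ¥63.14 > fair 60.4715: forward overpriced → cash-and-carry (borrow at r, buy the stock and collect the dividends, short the forward).
Profit at T = |F_mkt − F*| = |63.14 − 60.4715| = ¥2.67 per share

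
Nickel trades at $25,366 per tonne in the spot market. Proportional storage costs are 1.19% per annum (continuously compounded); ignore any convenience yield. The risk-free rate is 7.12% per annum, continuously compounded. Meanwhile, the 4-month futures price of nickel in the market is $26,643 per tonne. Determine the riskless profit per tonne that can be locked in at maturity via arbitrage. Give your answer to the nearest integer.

$565 per tonne

Fair futures: F* = S·e^(carry·T), with carry = (r + u) = 0.0712 + 0.0119 = 0.0831
F* = 25366 · e^(0.0831 × 4/12) = 25366 · e^0.027700 = 25366 × 1.028087 = $26078.4548
Market $26643 > fair $26078.4548: forward overpriced → cash-and-carry (buy spot, short the forward).
At maturity, profit = |F_mkt − F*| = |26643 − 26078.4548| = $565 per tonne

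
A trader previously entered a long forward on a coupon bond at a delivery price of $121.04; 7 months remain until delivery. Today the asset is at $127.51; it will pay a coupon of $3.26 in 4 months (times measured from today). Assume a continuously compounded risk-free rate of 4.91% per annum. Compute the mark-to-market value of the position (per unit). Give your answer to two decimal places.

PV(remaining coupons) I = 3.26·e^(−0.0491·4/12) = 3.2071
Current forward F = (S − I)·e^(rT) = (127.51 − 3.2071)·e^(0.0491·7/12) = 124.3029 × 1.029056 = 127.9146
Value (long) = (F − K)·e^(−rT) = (127.9146 − 121.04) × 0.971765 = 6.6805
Value = $6.68

$6.68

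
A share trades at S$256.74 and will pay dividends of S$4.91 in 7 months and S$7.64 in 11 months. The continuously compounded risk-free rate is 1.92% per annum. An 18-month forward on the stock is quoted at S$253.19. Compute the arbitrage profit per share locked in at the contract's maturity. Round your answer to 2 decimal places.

PV(dividends) I = 4.91·e^(−0.0192·7/12) + 7.64·e^(−0.0192·11/12) = 12.3620
Fair forward F* = (S − I)·e^(rT) = (256.74 − 12.3620)·e^0.028800 = 244.3780 × 1.029219 = 251.5185
Market S$253.19 > fair 251.5185: forward overpriced → cash-and-carry (borrow at r, buy the stock and collect the dividends, short the forward).
Profit at T = |F_mkt − F*| = |253.19 − 251.5185| = S$1.67 per share

S$1.67 per share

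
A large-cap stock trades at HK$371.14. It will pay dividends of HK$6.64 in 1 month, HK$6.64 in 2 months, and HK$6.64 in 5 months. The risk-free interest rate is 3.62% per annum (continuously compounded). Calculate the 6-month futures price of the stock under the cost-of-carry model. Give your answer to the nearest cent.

HK$357.80

PV(dividends) I = 6.64·e^(−0.0362·1/12) + 6.64·e^(−0.0362·2/12) + 6.64·e^(−0.0362·5/12)
I = 6.6200 + 6.6001 + 6.5406 = 19.7607
F = (S − I)·e^(rT) = (371.14 − 19.7607) · e^(0.0362·6/12)
= 351.3793 · e^0.018100 = 351.3793 × 1.018265 = HK$357.80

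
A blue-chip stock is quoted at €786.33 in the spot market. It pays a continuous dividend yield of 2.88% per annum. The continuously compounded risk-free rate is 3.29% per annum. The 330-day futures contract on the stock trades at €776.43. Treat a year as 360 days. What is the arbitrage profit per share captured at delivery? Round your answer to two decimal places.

Fair futures: F* = S·e^(carry·T), with carry = (r − q) = 0.0329 − 0.0288 = 0.0041
F* = 786.33 · e^(0.0041 × 330/360) = 786.33 · e^0.003758 = 786.33 × 1.003765 = €789.2905
Market €776.43 < fair €789.2905: forward underpriced → reverse cash-and-carry (short spot, go long the forward).
At maturity, profit = |F_mkt − F*| = |776.43 − 789.2905| = €12.86 per share

€12.86 per share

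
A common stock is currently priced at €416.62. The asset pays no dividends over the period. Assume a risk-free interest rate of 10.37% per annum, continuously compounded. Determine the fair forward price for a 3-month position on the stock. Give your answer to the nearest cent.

€427.56

F = S·e^(rT) = 416.62 · e^(0.1037 × 3/12)
= 416.62 · e^0.025925 = 416.62 × 1.026264
F = €427.56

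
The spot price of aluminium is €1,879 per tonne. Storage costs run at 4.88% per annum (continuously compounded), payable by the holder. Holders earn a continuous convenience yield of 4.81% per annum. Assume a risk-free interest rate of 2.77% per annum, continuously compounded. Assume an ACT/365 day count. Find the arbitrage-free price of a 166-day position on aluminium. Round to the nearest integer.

Net carry = r + u − y = 0.0277 + 0.0488 − 0.0481 = 0.0284
F = S·e^((r+u−y)T) = 1879 · e^(0.0284 × 166/365) = 1879 · e^0.012916
= 1879 × 1.013000 = €1,903 per tonne

€1,903 per tonne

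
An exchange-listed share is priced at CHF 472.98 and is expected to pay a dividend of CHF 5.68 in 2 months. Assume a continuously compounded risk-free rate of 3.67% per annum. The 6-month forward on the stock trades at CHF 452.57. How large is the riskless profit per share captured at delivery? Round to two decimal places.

CHF 23.42 per share

PV(dividends) I = 5.68·e^(−0.0367·2/12) = 5.6454
Fair forward F* = (S − I)·e^(rT) = (472.98 − 5.6454)·e^0.018350 = 467.3346 × 1.018519 = 475.9892
Market CHF 452.57 < fair 475.9892: forward underpriced → reverse cash-and-carry (short the stock, invest proceeds at r, pay the dividends, go long the forward).
Profit at T = |F_mkt − F*| = |452.57 − 475.9892| = CHF 23.42 per share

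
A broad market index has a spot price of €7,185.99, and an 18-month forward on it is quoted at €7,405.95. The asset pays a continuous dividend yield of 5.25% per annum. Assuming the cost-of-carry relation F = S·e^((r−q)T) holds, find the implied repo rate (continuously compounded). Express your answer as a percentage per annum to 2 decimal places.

From F = S·e^((r−q)T): (r − q) = ln(F/S)/T
ln(7405.95/7185.99) = ln(1.030610) = 0.030151
(r − q) = 0.030151 / (18/12) = 0.020101
r = ln(F/S)/T + q = 0.020101 + 0.0525 = 0.072601
r = 7.26%

7.26%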